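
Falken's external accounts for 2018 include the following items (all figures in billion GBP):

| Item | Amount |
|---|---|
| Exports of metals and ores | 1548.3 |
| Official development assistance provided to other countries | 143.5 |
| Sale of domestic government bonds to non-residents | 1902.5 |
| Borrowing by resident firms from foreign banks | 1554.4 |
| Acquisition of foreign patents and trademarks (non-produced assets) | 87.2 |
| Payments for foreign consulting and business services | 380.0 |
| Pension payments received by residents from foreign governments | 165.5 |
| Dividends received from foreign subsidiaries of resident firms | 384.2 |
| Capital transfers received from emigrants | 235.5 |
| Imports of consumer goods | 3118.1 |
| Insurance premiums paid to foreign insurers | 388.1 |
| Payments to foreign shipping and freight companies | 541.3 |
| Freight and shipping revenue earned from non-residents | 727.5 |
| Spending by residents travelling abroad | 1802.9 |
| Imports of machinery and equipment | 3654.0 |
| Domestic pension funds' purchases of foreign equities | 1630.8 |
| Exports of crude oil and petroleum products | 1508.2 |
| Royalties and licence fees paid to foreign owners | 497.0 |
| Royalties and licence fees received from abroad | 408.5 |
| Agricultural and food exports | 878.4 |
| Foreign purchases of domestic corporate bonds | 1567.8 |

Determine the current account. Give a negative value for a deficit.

Goods: 1548.3 - 3654.0 + 1508.2 + 878.4 - 3118.1 = -2837.2
Services: -541.3 + 408.5 - 497.0 - 1802.9 - 380.0 - 388.1 + 727.5 = -2473.3
Primary income: 384.2
Secondary income: -143.5 + 165.5 = 22.0
Current account = (-2837.2) + (-2473.3) + 384.2 + 22.0 = -4904.3
(Excluded from the current account — financial account: sale of domestic government bonds to non-residents 1902.5, borrowing by resident firms from foreign banks 1554.4, domestic pension funds' purchases of foreign equities 1630.8, foreign purchases of domestic corporate bonds 1567.8; capital account: acquisition of foreign patents and trademarks (non-produced assets) 87.2, capital transfers received from emigrants 235.5.)

-4904.3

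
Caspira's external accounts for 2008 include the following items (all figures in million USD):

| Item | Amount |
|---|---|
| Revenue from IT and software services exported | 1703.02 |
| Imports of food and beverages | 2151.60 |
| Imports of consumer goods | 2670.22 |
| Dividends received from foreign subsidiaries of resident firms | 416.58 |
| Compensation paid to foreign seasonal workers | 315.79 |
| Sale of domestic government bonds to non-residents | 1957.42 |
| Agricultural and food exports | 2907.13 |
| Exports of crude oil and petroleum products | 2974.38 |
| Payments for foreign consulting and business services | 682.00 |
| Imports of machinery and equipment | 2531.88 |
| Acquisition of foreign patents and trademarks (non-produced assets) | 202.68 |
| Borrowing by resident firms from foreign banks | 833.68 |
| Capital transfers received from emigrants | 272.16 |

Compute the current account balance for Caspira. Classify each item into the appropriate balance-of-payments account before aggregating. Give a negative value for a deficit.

-350.38

Goods: -2531.88 - 2151.60 + 2974.38 - 2670.22 + 2907.13 = -1472.19
Services: -682.00 + 1703.02 = 1021.02
Primary income: 416.58 - 315.79 = 100.79
Current account = (-1472.19) + 1021.02 + 100.79 = -350.38
(Excluded from the current account — financial account: sale of domestic government bonds to non-residents 1957.42, borrowing by resident firms from foreign banks 833.68; capital account: acquisition of foreign patents and trademarks (non-produced assets) 202.68, capital transfers received from emigrants 272.16.)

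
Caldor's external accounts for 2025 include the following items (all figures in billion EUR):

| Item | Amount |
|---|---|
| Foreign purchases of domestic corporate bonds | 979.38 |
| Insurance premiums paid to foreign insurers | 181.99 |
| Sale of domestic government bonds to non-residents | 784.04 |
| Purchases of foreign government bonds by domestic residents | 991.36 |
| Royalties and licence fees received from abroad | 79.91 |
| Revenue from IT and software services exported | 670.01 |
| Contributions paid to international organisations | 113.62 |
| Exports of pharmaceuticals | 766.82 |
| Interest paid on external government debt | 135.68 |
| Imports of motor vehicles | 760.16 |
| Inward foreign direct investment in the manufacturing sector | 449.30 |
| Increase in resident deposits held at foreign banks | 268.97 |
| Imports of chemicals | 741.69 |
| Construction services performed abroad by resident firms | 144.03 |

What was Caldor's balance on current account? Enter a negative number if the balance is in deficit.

-272.37

Goods: 766.82 - 760.16 - 741.69 = -735.03
Services: 670.01 + 144.03 - 181.99 + 79.91 = 711.96
Primary income: -135.68
Secondary income: -113.62
Current account = (-735.03) + 711.96 + (-135.68) + (-113.62) = -272.37
(Excluded from the current account — financial account: foreign purchases of domestic corporate bonds 979.38, sale of domestic government bonds to non-residents 784.04, purchases of foreign government bonds by domestic residents 991.36, inward foreign direct investment in the manufacturing sector 449.30, increase in resident deposits held at foreign banks 268.97.)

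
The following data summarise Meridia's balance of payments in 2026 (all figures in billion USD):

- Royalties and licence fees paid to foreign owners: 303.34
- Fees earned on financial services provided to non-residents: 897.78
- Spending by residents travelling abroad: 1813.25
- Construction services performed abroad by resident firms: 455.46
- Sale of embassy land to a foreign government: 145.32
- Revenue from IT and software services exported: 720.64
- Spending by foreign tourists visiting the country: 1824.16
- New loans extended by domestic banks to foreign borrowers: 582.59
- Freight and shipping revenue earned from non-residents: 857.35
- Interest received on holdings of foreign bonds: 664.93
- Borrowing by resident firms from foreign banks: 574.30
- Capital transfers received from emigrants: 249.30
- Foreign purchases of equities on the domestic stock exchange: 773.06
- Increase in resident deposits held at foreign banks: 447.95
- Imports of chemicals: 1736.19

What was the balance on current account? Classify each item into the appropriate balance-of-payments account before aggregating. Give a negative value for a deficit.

1567.54

Goods: -1736.19
Services: -303.34 + 857.35 - 1813.25 + 455.46 + 720.64 + 1824.16 + 897.78 = 2638.80
Primary income: 664.93
Current account = (-1736.19) + 2638.80 + 664.93 = 1567.54
(Excluded from the current account — capital account: sale of embassy land to a foreign government 145.32, capital transfers received from emigrants 249.30; financial account: new loans extended by domestic banks to foreign borrowers 582.59, borrowing by resident firms from foreign banks 574.30, foreign purchases of equities on the domestic stock exchange 773.06, increase in resident deposits held at foreign banks 447.95.)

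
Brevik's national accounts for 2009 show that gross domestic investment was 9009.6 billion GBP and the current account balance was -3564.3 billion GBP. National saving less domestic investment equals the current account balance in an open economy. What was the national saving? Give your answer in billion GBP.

5445.3

S - I = CA (net lending to the rest of the world).
S = I + CA = 9009.6 + (-3564.3) = 5445.3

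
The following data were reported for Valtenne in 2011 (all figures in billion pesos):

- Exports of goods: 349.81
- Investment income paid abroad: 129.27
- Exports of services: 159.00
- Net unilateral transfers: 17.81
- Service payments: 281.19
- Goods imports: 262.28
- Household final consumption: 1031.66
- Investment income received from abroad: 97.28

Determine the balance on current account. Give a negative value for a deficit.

-48.84

Goods balance = 349.81 - 262.28 = 87.53
Services balance = 159.00 - 281.19 = -122.19
Trade balance (goods + services) = 87.53 + (-122.19) = -34.66
Net primary income = 97.28 - 129.27 = -31.99
Net secondary income = 17.81
Current account = -34.66 + (-31.99) + 17.81 = -48.84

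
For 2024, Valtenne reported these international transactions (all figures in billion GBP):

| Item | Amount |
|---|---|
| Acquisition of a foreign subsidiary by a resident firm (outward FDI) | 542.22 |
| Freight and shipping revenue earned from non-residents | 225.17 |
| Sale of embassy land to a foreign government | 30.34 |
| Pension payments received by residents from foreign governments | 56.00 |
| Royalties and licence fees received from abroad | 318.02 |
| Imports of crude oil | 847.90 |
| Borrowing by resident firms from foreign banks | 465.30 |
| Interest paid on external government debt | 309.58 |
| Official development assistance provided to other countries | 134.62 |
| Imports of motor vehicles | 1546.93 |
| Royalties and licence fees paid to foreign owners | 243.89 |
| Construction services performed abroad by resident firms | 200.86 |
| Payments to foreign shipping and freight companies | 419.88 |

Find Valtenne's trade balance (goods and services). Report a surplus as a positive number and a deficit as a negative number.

Goods: -1546.93 - 847.90 = -2394.83
Services: 318.02 - 419.88 + 200.86 + 225.17 - 243.89 = 80.28
Trade balance = -2394.83 + 80.28 = -2314.55
(Excluded from the trade balance — financial account: acquisition of a foreign subsidiary by a resident firm (outward FDI) 542.22, borrowing by resident firms from foreign banks 465.30; capital account: sale of embassy land to a foreign government 30.34; secondary income: pension payments received by residents from foreign governments 56.00, official development assistance provided to other countries 134.62; primary income: interest paid on external government debt 309.58.)

-2314.55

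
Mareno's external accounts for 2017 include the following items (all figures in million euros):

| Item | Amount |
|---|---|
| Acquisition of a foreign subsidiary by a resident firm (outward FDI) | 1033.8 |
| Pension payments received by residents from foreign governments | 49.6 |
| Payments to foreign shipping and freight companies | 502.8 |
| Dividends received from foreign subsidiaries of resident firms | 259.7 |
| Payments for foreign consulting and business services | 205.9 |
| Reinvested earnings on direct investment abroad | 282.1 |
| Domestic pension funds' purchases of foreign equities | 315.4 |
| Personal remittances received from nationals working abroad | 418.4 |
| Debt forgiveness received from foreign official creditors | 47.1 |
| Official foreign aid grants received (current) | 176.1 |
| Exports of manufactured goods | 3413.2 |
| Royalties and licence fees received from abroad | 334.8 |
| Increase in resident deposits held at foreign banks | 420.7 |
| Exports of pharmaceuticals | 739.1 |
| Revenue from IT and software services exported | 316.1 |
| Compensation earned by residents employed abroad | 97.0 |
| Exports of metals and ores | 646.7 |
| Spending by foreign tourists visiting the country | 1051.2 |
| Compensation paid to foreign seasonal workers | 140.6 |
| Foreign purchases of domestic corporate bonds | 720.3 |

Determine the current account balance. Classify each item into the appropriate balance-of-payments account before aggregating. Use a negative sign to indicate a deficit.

6934.7

Goods: 646.7 + 3413.2 + 739.1 = 4799.0
Services: 1051.2 - 502.8 - 205.9 + 334.8 + 316.1 = 993.4
Primary income: 97.0 - 140.6 + 282.1 + 259.7 = 498.2
Secondary income: 176.1 + 49.6 + 418.4 = 644.1
Current account = 4799.0 + 993.4 + 498.2 + 644.1 = 6934.7
(Excluded from the current account — financial account: acquisition of a foreign subsidiary by a resident firm (outward FDI) 1033.8, domestic pension funds' purchases of foreign equities 315.4, increase in resident deposits held at foreign banks 420.7, foreign purchases of domestic corporate bonds 720.3; capital account: debt forgiveness received from foreign official creditors 47.1.)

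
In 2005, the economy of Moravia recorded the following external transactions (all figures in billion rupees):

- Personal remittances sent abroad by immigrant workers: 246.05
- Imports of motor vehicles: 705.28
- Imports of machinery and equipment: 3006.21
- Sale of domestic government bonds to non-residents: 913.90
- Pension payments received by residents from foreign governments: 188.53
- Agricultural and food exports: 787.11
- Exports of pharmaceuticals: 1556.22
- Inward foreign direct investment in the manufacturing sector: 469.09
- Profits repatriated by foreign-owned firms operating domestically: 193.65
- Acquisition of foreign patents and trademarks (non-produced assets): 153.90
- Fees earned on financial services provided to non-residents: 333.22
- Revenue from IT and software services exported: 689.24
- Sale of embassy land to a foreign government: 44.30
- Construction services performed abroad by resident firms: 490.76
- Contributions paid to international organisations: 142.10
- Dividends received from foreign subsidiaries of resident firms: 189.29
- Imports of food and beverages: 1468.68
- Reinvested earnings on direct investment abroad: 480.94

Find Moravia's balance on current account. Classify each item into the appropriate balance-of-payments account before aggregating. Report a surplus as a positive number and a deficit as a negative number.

-1046.66

Goods: -705.28 - 1468.68 + 787.11 - 3006.21 + 1556.22 = -2836.84
Services: 490.76 + 689.24 + 333.22 = 1513.22
Primary income: -193.65 + 189.29 + 480.94 = 476.58
Secondary income: 188.53 - 246.05 - 142.10 = -199.62
Current account = (-2836.84) + 1513.22 + 476.58 + (-199.62) = -1046.66
(Excluded from the current account — financial account: sale of domestic government bonds to non-residents 913.90, inward foreign direct investment in the manufacturing sector 469.09; capital account: acquisition of foreign patents and trademarks (non-produced assets) 153.90, sale of embassy land to a foreign government 44.30.)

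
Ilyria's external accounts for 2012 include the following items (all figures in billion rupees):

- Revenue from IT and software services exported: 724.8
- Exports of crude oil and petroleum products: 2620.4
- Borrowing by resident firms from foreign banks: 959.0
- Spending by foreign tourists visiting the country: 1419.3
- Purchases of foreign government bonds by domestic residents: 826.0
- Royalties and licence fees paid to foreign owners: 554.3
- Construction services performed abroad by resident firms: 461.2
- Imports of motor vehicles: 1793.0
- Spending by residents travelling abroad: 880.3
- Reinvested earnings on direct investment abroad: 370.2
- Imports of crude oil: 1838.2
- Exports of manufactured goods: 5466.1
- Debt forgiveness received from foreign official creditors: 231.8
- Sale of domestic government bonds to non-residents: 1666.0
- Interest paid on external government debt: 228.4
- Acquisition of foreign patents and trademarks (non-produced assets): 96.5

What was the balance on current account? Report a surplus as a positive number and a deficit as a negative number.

5767.8

Goods: 2620.4 + 5466.1 - 1838.2 - 1793.0 = 4455.3
Services: -554.3 - 880.3 + 1419.3 + 461.2 + 724.8 = 1170.7
Primary income: 370.2 - 228.4 = 141.8
Current account = 4455.3 + 1170.7 + 141.8 = 5767.8
(Excluded from the current account — financial account: borrowing by resident firms from foreign banks 959.0, purchases of foreign government bonds by domestic residents 826.0, sale of domestic government bonds to non-residents 1666.0; capital account: debt forgiveness received from foreign official creditors 231.8, acquisition of foreign patents and trademarks (non-produced assets) 96.5.)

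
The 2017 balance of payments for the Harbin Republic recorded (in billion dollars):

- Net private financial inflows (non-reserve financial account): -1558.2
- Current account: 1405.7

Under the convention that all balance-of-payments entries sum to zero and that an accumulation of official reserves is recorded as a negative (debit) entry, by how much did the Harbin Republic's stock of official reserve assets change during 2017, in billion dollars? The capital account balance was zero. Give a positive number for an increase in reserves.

-152.5

Official reserve transactions balance = -(1405.7 + (-1558.2)) = 152.5
An accumulation of reserves is recorded as a debit (negative entry), so the change in the stock of reserves is the negative of that balance.
Change in official reserves = -(152.5) = -152.5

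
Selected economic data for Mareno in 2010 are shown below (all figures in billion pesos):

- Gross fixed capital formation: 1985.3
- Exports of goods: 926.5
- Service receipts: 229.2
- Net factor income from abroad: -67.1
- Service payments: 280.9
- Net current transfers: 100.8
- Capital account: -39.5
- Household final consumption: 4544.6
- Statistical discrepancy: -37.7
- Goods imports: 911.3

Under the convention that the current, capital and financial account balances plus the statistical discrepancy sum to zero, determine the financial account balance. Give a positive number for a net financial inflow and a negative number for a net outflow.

80.0

Goods balance = 926.5 - 911.3 = 15.2
Services balance = 229.2 - 280.9 = -51.7
Trade balance (goods + services) = 15.2 + (-51.7) = -36.5
Net primary income = -67.1
Net secondary income = 100.8
Current account = -36.5 + (-67.1) + 100.8 = -2.8
Financial account = -(-2.8 + (-39.5) + (-37.7)) = 80.0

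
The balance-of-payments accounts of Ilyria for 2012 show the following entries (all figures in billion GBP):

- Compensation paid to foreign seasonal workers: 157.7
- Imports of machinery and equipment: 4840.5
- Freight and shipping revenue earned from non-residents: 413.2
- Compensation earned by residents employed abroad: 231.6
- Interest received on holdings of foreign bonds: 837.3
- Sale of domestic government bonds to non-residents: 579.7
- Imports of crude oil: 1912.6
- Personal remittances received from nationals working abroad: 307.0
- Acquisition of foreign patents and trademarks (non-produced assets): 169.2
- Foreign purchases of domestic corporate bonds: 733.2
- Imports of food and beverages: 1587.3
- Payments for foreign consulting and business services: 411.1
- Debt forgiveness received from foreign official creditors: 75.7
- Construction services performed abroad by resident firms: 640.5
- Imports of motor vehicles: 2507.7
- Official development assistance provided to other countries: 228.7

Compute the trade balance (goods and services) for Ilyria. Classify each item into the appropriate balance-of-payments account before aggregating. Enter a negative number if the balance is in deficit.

Goods: -1587.3 - 2507.7 - 1912.6 - 4840.5 = -10848.1
Services: -411.1 + 413.2 + 640.5 = 642.6
Trade balance = -10848.1 + 642.6 = -10205.5
(Excluded from the trade balance — primary income: compensation paid to foreign seasonal workers 157.7, compensation earned by residents employed abroad 231.6, interest received on holdings of foreign bonds 837.3; financial account: sale of domestic government bonds to non-residents 579.7, foreign purchases of domestic corporate bonds 733.2; secondary income: personal remittances received from nationals working abroad 307.0, official development assistance provided to other countries 228.7; capital account: acquisition of foreign patents and trademarks (non-produced assets) 169.2, debt forgiveness received from foreign official creditors 75.7.)

-10205.5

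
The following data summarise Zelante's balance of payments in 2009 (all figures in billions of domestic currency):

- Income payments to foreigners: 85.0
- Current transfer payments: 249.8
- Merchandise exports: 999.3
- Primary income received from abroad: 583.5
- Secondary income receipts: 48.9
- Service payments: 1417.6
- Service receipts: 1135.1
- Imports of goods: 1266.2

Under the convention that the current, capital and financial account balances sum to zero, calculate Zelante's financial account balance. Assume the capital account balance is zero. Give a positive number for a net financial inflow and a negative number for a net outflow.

Goods balance = 999.3 - 1266.2 = -266.9
Services balance = 1135.1 - 1417.6 = -282.5
Trade balance (goods + services) = -266.9 + (-282.5) = -549.4
Net primary income = 583.5 - 85.0 = 498.5
Net secondary income = 48.9 - 249.8 = -200.9
Current account = -549.4 + 498.5 + (-200.9) = -251.8
Financial account = -(-251.8) = 251.8

251.8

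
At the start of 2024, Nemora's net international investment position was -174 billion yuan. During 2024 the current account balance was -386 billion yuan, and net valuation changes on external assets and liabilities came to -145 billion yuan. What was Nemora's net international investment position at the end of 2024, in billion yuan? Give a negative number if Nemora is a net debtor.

Change in NIIP = current account + net valuation change = -386 + (-145) = -531
End-of-year NIIP = -174 + (-531) = -705

-705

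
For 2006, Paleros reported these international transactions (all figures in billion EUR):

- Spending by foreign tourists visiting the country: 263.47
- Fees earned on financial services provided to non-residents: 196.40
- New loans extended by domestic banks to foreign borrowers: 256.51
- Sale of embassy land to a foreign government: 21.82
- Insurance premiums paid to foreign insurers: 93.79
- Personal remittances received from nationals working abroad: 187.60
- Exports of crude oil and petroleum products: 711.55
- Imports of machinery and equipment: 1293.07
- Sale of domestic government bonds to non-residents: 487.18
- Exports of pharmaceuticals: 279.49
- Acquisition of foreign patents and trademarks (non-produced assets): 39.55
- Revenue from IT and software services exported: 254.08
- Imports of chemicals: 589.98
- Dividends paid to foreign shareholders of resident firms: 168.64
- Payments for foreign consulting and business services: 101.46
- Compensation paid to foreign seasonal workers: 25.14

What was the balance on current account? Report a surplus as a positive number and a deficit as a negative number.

-379.49

Goods: -589.98 - 1293.07 + 711.55 + 279.49 = -892.01
Services: -93.79 - 101.46 + 263.47 + 196.40 + 254.08 = 518.70
Primary income: -25.14 - 168.64 = -193.78
Secondary income: 187.60
Current account = (-892.01) + 518.70 + (-193.78) + 187.60 = -379.49
(Excluded from the current account — financial account: new loans extended by domestic banks to foreign borrowers 256.51, sale of domestic government bonds to non-residents 487.18; capital account: sale of embassy land to a foreign government 21.82, acquisition of foreign patents and trademarks (non-produced assets) 39.55.)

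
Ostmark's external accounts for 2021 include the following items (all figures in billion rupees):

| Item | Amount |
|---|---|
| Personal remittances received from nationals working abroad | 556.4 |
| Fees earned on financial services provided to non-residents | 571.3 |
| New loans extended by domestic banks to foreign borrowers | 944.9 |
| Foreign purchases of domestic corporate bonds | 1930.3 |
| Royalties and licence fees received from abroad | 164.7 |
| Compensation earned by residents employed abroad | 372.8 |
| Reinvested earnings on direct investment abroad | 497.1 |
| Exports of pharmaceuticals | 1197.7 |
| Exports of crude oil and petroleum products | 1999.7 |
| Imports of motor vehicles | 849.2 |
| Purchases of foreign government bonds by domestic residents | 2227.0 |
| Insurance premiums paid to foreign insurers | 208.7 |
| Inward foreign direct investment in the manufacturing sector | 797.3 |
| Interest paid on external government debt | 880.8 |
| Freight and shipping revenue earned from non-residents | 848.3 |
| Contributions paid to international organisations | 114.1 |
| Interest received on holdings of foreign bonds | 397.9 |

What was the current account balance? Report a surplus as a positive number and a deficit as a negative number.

4553.1

Goods: 1999.7 - 849.2 + 1197.7 = 2348.2
Services: 571.3 + 164.7 + 848.3 - 208.7 = 1375.6
Primary income: -880.8 + 397.9 + 497.1 + 372.8 = 387.0
Secondary income: 556.4 - 114.1 = 442.3
Current account = 2348.2 + 1375.6 + 387.0 + 442.3 = 4553.1
(Excluded from the current account — financial account: new loans extended by domestic banks to foreign borrowers 944.9, foreign purchases of domestic corporate bonds 1930.3, purchases of foreign government bonds by domestic residents 2227.0, inward foreign direct investment in the manufacturing sector 797.3.)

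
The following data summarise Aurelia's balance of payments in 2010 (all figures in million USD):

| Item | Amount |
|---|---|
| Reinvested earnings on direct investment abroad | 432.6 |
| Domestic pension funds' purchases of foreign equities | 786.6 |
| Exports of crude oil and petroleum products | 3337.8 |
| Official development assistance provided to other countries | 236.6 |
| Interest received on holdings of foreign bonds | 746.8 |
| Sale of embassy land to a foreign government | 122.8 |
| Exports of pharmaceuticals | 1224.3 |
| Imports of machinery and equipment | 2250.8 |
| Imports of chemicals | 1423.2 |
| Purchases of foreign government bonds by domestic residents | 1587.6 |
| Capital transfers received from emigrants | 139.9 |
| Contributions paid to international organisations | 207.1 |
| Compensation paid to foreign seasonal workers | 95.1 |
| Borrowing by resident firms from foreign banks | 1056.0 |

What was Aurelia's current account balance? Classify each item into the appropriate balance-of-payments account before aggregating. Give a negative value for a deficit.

Goods: -2250.8 - 1423.2 + 3337.8 + 1224.3 = 888.1
Primary income: 432.6 + 746.8 - 95.1 = 1084.3
Secondary income: -236.6 - 207.1 = -443.7
Current account = 888.1 + 1084.3 + (-443.7) = 1528.7
(Excluded from the current account — financial account: domestic pension funds' purchases of foreign equities 786.6, purchases of foreign government bonds by domestic residents 1587.6, borrowing by resident firms from foreign banks 1056.0; capital account: sale of embassy land to a foreign government 122.8, capital transfers received from emigrants 139.9.)

1528.7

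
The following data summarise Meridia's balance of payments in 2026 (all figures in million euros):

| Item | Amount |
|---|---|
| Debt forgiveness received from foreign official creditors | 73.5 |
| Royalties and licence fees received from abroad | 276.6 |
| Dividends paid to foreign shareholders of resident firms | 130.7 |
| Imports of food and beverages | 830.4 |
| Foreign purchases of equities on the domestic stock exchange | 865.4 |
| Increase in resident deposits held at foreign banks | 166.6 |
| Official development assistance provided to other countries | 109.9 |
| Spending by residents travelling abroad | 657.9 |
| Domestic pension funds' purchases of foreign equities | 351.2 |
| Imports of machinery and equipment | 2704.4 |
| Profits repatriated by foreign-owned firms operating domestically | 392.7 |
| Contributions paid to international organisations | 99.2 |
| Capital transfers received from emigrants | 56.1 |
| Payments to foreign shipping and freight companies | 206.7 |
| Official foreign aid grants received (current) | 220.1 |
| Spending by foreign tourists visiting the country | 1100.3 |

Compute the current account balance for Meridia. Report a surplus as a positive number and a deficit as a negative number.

-3534.9

Goods: -830.4 - 2704.4 = -3534.8
Services: 276.6 + 1100.3 - 657.9 - 206.7 = 512.3
Primary income: -130.7 - 392.7 = -523.4
Secondary income: -109.9 + 220.1 - 99.2 = 11.0
Current account = (-3534.8) + 512.3 + (-523.4) + 11.0 = -3534.9
(Excluded from the current account — capital account: debt forgiveness received from foreign official creditors 73.5, capital transfers received from emigrants 56.1; financial account: foreign purchases of equities on the domestic stock exchange 865.4, increase in resident deposits held at foreign banks 166.6, domestic pension funds' purchases of foreign equities 351.2.)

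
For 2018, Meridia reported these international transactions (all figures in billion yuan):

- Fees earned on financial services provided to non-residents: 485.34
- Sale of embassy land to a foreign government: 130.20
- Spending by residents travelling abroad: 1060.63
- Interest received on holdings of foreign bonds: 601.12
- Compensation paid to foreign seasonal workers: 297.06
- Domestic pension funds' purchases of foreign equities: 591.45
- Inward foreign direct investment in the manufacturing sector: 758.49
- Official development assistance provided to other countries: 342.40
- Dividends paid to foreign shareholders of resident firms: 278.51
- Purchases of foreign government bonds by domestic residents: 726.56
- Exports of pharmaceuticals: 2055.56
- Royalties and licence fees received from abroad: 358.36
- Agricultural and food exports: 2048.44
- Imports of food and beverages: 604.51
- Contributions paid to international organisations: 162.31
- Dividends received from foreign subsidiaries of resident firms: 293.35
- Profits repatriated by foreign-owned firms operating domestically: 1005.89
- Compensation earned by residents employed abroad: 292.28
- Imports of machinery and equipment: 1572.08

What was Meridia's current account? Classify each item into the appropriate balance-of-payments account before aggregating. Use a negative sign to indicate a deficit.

Goods: -1572.08 + 2055.56 - 604.51 + 2048.44 = 1927.41
Services: 358.36 + 485.34 - 1060.63 = -216.93
Primary income: 601.12 - 1005.89 + 293.35 - 297.06 + 292.28 - 278.51 = -394.71
Secondary income: -162.31 - 342.40 = -504.71
Current account = 1927.41 + (-216.93) + (-394.71) + (-504.71) = 811.06
(Excluded from the current account — capital account: sale of embassy land to a foreign government 130.20; financial account: domestic pension funds' purchases of foreign equities 591.45, inward foreign direct investment in the manufacturing sector 758.49, purchases of foreign government bonds by domestic residents 726.56.)

811.06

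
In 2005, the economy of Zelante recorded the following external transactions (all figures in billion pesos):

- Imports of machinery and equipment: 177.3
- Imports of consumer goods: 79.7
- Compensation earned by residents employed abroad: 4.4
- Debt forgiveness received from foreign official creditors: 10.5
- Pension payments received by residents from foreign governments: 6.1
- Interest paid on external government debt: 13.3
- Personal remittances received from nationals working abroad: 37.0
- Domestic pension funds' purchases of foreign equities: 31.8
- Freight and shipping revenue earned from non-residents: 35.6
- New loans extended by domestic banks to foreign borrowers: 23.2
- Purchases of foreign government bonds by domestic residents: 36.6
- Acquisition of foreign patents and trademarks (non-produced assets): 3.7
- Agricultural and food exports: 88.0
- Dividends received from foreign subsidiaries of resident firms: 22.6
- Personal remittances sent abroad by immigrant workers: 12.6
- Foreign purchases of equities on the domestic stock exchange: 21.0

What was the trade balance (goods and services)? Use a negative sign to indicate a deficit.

Goods: -79.7 - 177.3 + 88.0 = -169.0
Services: 35.6
Trade balance = -169.0 + 35.6 = -133.4
(Excluded from the trade balance — primary income: compensation earned by residents employed abroad 4.4, interest paid on external government debt 13.3, dividends received from foreign subsidiaries of resident firms 22.6; capital account: debt forgiveness received from foreign official creditors 10.5, acquisition of foreign patents and trademarks (non-produced assets) 3.7; secondary income: pension payments received by residents from foreign governments 6.1, personal remittances received from nationals working abroad 37.0, personal remittances sent abroad by immigrant workers 12.6; financial account: domestic pension funds' purchases of foreign equities 31.8, new loans extended by domestic banks to foreign borrowers 23.2, purchases of foreign government bonds by domestic residents 36.6, foreign purchases of equities on the domestic stock exchange 21.0.)

-133.4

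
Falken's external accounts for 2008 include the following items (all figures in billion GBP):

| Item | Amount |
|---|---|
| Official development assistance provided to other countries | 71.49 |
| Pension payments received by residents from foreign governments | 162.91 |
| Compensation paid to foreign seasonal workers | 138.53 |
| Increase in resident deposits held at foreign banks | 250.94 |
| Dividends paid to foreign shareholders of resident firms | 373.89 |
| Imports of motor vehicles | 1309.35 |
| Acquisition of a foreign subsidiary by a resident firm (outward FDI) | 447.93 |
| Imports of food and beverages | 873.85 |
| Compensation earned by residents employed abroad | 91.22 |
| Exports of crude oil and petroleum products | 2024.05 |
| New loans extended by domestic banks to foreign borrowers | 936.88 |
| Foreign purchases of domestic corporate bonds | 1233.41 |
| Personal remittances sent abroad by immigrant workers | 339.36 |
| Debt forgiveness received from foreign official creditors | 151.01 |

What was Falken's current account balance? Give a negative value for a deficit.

-828.29

Goods: 2024.05 - 1309.35 - 873.85 = -159.15
Primary income: 91.22 - 138.53 - 373.89 = -421.20
Secondary income: -339.36 + 162.91 - 71.49 = -247.94
Current account = (-159.15) + (-421.20) + (-247.94) = -828.29
(Excluded from the current account — financial account: increase in resident deposits held at foreign banks 250.94, acquisition of a foreign subsidiary by a resident firm (outward FDI) 447.93, new loans extended by domestic banks to foreign borrowers 936.88, foreign purchases of domestic corporate bonds 1233.41; capital account: debt forgiveness received from foreign official creditors 151.01.)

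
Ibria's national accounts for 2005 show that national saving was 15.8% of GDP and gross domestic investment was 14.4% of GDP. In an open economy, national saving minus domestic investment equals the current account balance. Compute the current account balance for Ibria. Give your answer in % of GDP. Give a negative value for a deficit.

S - I = CA (net lending to the rest of the world).
CA = S - I = 15.8 - 14.4 = 1.4

1.4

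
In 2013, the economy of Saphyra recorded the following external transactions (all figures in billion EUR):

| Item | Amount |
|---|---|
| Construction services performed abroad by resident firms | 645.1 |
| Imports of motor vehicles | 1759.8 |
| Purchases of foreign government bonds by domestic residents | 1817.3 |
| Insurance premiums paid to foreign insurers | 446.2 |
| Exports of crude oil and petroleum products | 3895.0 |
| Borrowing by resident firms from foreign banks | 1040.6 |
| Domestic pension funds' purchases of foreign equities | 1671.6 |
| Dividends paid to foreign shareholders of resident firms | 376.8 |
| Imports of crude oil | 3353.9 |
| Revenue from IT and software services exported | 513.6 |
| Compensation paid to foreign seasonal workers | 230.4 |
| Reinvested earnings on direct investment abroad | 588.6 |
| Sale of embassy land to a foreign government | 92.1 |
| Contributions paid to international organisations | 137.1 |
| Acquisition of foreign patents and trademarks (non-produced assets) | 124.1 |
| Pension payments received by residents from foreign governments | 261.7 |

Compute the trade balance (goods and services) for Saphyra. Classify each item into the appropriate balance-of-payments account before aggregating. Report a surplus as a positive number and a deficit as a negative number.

Goods: -1759.8 - 3353.9 + 3895.0 = -1218.7
Services: 513.6 - 446.2 + 645.1 = 712.5
Trade balance = -1218.7 + 712.5 = -506.2
(Excluded from the trade balance — financial account: purchases of foreign government bonds by domestic residents 1817.3, borrowing by resident firms from foreign banks 1040.6, domestic pension funds' purchases of foreign equities 1671.6; primary income: dividends paid to foreign shareholders of resident firms 376.8, compensation paid to foreign seasonal workers 230.4, reinvested earnings on direct investment abroad 588.6; capital account: sale of embassy land to a foreign government 92.1, acquisition of foreign patents and trademarks (non-produced assets) 124.1; secondary income: contributions paid to international organisations 137.1, pension payments received by residents from foreign governments 261.7.)

-506.2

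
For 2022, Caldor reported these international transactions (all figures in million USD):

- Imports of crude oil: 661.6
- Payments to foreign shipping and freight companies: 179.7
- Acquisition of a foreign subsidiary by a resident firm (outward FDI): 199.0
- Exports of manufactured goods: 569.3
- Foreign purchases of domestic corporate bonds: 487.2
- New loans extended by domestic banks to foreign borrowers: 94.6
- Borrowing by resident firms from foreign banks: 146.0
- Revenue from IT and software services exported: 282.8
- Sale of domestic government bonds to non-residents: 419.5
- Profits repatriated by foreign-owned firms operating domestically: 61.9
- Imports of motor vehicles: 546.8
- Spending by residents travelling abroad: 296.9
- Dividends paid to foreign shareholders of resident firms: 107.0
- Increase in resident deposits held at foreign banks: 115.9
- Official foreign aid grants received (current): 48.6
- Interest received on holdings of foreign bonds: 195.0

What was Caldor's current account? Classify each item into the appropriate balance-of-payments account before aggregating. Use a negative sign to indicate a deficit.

-758.2

Goods: -661.6 - 546.8 + 569.3 = -639.1
Services: 282.8 - 179.7 - 296.9 = -193.8
Primary income: -61.9 - 107.0 + 195.0 = 26.1
Secondary income: 48.6
Current account = (-639.1) + (-193.8) + 26.1 + 48.6 = -758.2
(Excluded from the current account — financial account: acquisition of a foreign subsidiary by a resident firm (outward FDI) 199.0, foreign purchases of domestic corporate bonds 487.2, new loans extended by domestic banks to foreign borrowers 94.6, borrowing by resident firms from foreign banks 146.0, sale of domestic government bonds to non-residents 419.5, increase in resident deposits held at foreign banks 115.9.)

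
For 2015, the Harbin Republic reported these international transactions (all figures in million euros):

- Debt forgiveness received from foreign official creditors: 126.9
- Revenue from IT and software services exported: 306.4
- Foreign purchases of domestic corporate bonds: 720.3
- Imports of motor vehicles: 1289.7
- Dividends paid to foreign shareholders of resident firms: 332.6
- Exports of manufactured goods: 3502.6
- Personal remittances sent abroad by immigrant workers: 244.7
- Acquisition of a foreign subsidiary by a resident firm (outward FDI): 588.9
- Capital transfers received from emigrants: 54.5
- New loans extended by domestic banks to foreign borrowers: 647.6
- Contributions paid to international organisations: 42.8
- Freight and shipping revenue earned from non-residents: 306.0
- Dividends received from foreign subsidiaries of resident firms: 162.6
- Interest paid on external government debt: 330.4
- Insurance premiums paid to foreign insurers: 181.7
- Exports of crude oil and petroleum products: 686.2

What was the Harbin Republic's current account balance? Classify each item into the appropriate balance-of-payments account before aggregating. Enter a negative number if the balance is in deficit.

2541.9

Goods: 3502.6 - 1289.7 + 686.2 = 2899.1
Services: 306.0 - 181.7 + 306.4 = 430.7
Primary income: -330.4 + 162.6 - 332.6 = -500.4
Secondary income: -42.8 - 244.7 = -287.5
Current account = 2899.1 + 430.7 + (-500.4) + (-287.5) = 2541.9
(Excluded from the current account — capital account: debt forgiveness received from foreign official creditors 126.9, capital transfers received from emigrants 54.5; financial account: foreign purchases of domestic corporate bonds 720.3, acquisition of a foreign subsidiary by a resident firm (outward FDI) 588.9, new loans extended by domestic banks to foreign borrowers 647.6.)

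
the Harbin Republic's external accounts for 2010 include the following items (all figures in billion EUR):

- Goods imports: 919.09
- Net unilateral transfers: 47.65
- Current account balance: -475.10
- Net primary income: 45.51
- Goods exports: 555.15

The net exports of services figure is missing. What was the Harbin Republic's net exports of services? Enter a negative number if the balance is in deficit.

Current account = goods balance + services balance + net primary income + net secondary income
Sum of the known components = -270.78
Net exports of services = CA - (known components) = -475.10 - (-270.78) = -204.32

-204.32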